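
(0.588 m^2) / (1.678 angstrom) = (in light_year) 3.704e-07. Check: 0.588 m^2 is already in m^2. 1 angstrom = 1e-10 m, so 1.678 angstrom = 1.678 * 1e-10 = 1.678e-10 m. Combine: 0.588 m^2 / 1.678e-10 m = 3.5041716e+09 m. 1 light_year = 9.4607305e+15 m, so 3.5041716e+09 m = 3.5041716e+09 / 9.4607305e+15 = 3.7039123e-07 light_year ≈ 3.704e-07 light_year (4 s.f.).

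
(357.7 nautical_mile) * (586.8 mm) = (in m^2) 1 nautical_mile = 1852 m, so 357.7 nautical_mile = 357.7 * 1852 = 662460.4 m. 1 mm = 0.001 m, so 586.8 mm = 586.8 * 0.001 = 0.5868 m. Combine: 662460.4 m * 0.5868 m = 388731.76 m^2. Result: 388731.76 m^2 ≈ 3.887e+05 m^2 (4 s.f.). Final answer: 3.887e+05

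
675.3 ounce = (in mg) 1.914e+07. Check: 1 ounce = 0.028349523 kg, so 675.3 ounce = 675.3 * 0.028349523 = 19.144433 kg. 1 mg = 1e-06 kg, so 19.144433 kg = 19.144433 / 1e-06 = 19144433 mg ≈ 1.914e+07 mg (4 s.f.).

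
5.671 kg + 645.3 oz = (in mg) 2.396e+07. Check: 5.671 kg is already in kg. 1 oz = 0.028349523 kg, so 645.3 oz = 645.3 * 0.028349523 = 18.293947 kg. Sum: 5.671 + 18.293947 = 23.964947 kg. 1 mg = 1e-06 kg, so 23.964947 kg = 23.964947 / 1e-06 = 23964947 mg ≈ 2.396e+07 mg (4 s.f.).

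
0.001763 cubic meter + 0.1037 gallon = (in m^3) 0.001763 cubic meter = 0.001763 m^3. 1 gallon = 0.0037854118 m^3, so 0.1037 gallon = 0.1037 * 0.0037854118 = 0.0003925472 m^3. Sum: 0.001763 + 0.0003925472 = 0.0021555472 m^3. Result: 0.0021555472 m^3 ≈ 0.002156 m^3 (4 s.f.). Final answer: 0.002156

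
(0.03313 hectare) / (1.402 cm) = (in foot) 7.753e+04. Check: 1 hectare = 10000 m^2, so 0.03313 hectare = 0.03313 * 10000 = 331.3 m^2. 1 cm = 0.01 m, so 1.402 cm = 1.402 * 0.01 = 0.01402 m. Combine: 331.3 m^2 / 0.01402 m = 23630.528 m. 1 foot = 0.3048 m, so 23630.528 m = 23630.528 / 0.3048 = 77527.978 foot ≈ 7.753e+04 foot (4 s.f.).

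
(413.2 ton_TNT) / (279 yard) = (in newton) 6.777e+09. Check: 1 ton_TNT = 4.184e+09 J, so 413.2 ton_TNT = 413.2 * 4.184e+09 = 1.7288288e+12 J. 1 yard = 0.9144 m, so 279 yard = 279 * 0.9144 = 255.1176 m. Combine: 1.7288288e+12 J / 255.1176 m = 6.7765956e+09 N. 6.7765956e+09 N = 6.7765956e+09 newton ≈ 6.777e+09 newton (4 s.f.).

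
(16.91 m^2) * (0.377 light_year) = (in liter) 6.031e+19. Check: 16.91 m^2 is already in m^2. 1 light_year = 9.4607305e+15 m, so 0.377 light_year = 0.377 * 9.4607305e+15 = 3.5666954e+15 m. Combine: 16.91 m^2 * 3.5666954e+15 m = 6.0312819e+16 m^3. 1 liter = 0.001 m^3, so 6.0312819e+16 m^3 = 6.0312819e+16 / 0.001 = 6.0312819e+19 liter ≈ 6.031e+19 liter (4 s.f.).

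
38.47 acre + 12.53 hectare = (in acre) 69.43. Check: 1 acre = 4046.8564 m^2, so 38.47 acre = 38.47 * 4046.8564 = 155682.57 m^2. 1 hectare = 10000 m^2, so 12.53 hectare = 12.53 * 10000 = 125300 m^2. Sum: 155682.57 + 125300 = 280982.57 m^2. 1 acre = 4046.8564 m^2, so 280982.57 m^2 = 280982.57 / 4046.8564 = 69.432304 acre ≈ 69.43 acre (4 s.f.).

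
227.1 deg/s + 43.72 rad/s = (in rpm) 1 deg/s = 0.017453293 rad/s, so 227.1 deg/s = 227.1 * 0.017453293 = 3.9636427 rad/s. 43.72 rad/s is already in rad/s. Sum: 3.9636427 + 43.72 = 47.683643 rad/s. 1 rpm = 0.10471976 rad/s, so 47.683643 rad/s = 47.683643 / 0.10471976 = 455.34525 rpm ≈ 455.3 rpm (4 s.f.). Final answer: 455.3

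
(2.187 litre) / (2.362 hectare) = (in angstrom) 925.9. Check: 1 litre = 0.001 m^3, so 2.187 litre = 2.187 * 0.001 = 0.002187 m^3. 1 hectare = 10000 m^2, so 2.362 hectare = 2.362 * 10000 = 23620 m^2. Combine: 0.002187 m^3 / 23620 m^2 = 9.2591025e-08 m. 1 angstrom = 1e-10 m, so 9.2591025e-08 m = 9.2591025e-08 / 1e-10 = 925.91025 angstrom ≈ 925.9 angstrom (4 s.f.).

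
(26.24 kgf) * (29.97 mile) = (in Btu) 1 kgf = 9.80665 N, so 26.24 kgf = 26.24 * 9.80665 = 257.3265 N. 1 mile = 1609.344 m, so 29.97 mile = 29.97 * 1609.344 = 48232.04 m. Combine: 257.3265 N * 48232.04 m = 12411382 J. 1 Btu = 1055.0559 J, so 12411382 J = 12411382 / 1055.0559 = 11763.72 Btu ≈ 1.176e+04 Btu (4 s.f.). Final answer: 1.176e+04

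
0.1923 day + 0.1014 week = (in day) 0.9021. Check: 1 day = 86400 s, so 0.1923 day = 0.1923 * 86400 = 16614.72 s. 1 week = 604800 s, so 0.1014 week = 0.1014 * 604800 = 61326.72 s. Sum: 16614.72 + 61326.72 = 77941.44 s. 1 day = 86400 s, so 77941.44 s = 77941.44 / 86400 = 0.9021 day.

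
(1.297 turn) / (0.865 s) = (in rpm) 1 turn = 6.2831853 rad, so 1.297 turn = 1.297 * 6.2831853 = 8.1492913 rad. 0.865 s is already in s. Combine: 8.1492913 rad / 0.865 s = 9.4211461 rad/s. 1 rpm = 0.10471976 rad/s, so 9.4211461 rad/s = 9.4211461 / 0.10471976 = 89.965318 rpm ≈ 89.97 rpm (4 s.f.). Final answer: 89.97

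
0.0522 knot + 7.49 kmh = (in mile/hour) 4.714. Check: 1 knot = 0.51444444 m/s, so 0.0522 knot = 0.0522 * 0.51444444 = 0.026854 m/s. 1 kmh = 0.27777778 m/s, so 7.49 kmh = 7.49 * 0.27777778 = 2.0805556 m/s. Sum: 0.026854 + 2.0805556 = 2.1074096 m/s. 1 mile/hour = 0.44704 m/s, so 2.1074096 m/s = 2.1074096 / 0.44704 = 4.7141409 mile/hour ≈ 4.714 mile/hour (4 s.f.).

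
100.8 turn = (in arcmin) 2.177e+06. Check: 1 turn = 6.2831853 rad, so 100.8 turn = 100.8 * 6.2831853 = 633.34508 rad. 1 arcmin = 0.00029088821 rad, so 633.34508 rad = 633.34508 / 0.00029088821 = 2177280 arcmin ≈ 2.177e+06 arcmin (4 s.f.).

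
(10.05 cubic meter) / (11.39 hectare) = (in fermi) 8.824e+10. Check: 10.05 cubic meter = 10.05 m^3. 1 hectare = 10000 m^2, so 11.39 hectare = 11.39 * 10000 = 113900 m^2. Combine: 10.05 m^3 / 113900 m^2 = 8.8235294e-05 m. 1 fermi = 1e-15 m, so 8.8235294e-05 m = 8.8235294e-05 / 1e-15 = 8.8235294e+10 fermi ≈ 8.824e+10 fermi (4 s.f.).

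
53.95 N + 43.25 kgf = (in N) 53.95 N is already in N. 1 kgf = 9.80665 N, so 43.25 kgf = 43.25 * 9.80665 = 424.13761 N. Sum: 53.95 + 424.13761 = 478.08761 N. Result: 478.08761 N ≈ 478.1 N (4 s.f.). Final answer: 478.1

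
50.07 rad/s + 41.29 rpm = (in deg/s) 3117. Check: 50.07 rad/s is already in rad/s. 1 rpm = 0.10471976 rad/s, so 41.29 rpm = 41.29 * 0.10471976 = 4.3238787 rad/s. Sum: 50.07 + 4.3238787 = 54.393879 rad/s. 1 deg/s = 0.017453293 rad/s, so 54.393879 rad/s = 54.393879 / 0.017453293 = 3116.5397 deg/s ≈ 3117 deg/s (4 s.f.).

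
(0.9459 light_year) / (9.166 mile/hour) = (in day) 2.528e+10. Check: 1 light_year = 9.4607305e+15 m, so 0.9459 light_year = 0.9459 * 9.4607305e+15 = 8.948905e+15 m. 1 mile/hour = 0.44704 m/s, so 9.166 mile/hour = 9.166 * 0.44704 = 4.0975686 m/s. Combine: 8.948905e+15 m / 4.0975686 m/s = 2.1839549e+15 s. 1 day = 86400 s, so 2.1839549e+15 s = 2.1839549e+15 / 86400 = 2.5277255e+10 day ≈ 2.528e+10 day (4 s.f.).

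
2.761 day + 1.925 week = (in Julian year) 1 day = 86400 s, so 2.761 day = 2.761 * 86400 = 238550.4 s. 1 week = 604800 s, so 1.925 week = 1.925 * 604800 = 1164240 s. Sum: 238550.4 + 1164240 = 1402790.4 s. 1 Julian year = 31557600 s, so 1402790.4 s = 1402790.4 / 31557600 = 0.044451745 Julian year ≈ 0.04445 Julian year (4 s.f.). Final answer: 0.04445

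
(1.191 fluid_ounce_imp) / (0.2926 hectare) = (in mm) 1.157e-05. Check: 1 fluid_ounce_imp = 2.8413063e-05 m^3, so 1.191 fluid_ounce_imp = 1.191 * 2.8413063e-05 = 3.3839957e-05 m^3. 1 hectare = 10000 m^2, so 0.2926 hectare = 0.2926 * 10000 = 2926 m^2. Combine: 3.3839957e-05 m^3 / 2926 m^2 = 1.1565262e-08 m. 1 mm = 0.001 m, so 1.1565262e-08 m = 1.1565262e-08 / 0.001 = 1.1565262e-05 mm ≈ 1.157e-05 mm (4 s.f.).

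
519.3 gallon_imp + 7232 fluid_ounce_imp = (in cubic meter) 1 gallon_imp = 0.00454609 m^3, so 519.3 gallon_imp = 519.3 * 0.00454609 = 2.3607845 m^3. 1 fluid_ounce_imp = 2.8413063e-05 m^3, so 7232 fluid_ounce_imp = 7232 * 2.8413063e-05 = 0.20548327 m^3. Sum: 2.3607845 + 0.20548327 = 2.5662678 m^3. 2.5662678 m^3 = 2.5662678 cubic meter ≈ 2.566 cubic meter (4 s.f.). Final answer: 2.566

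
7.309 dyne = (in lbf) 1.643e-05. Check: 1 dyne = 1e-05 N, so 7.309 dyne = 7.309 * 1e-05 = 7.309e-05 N. 1 lbf = 4.4482216 N, so 7.309e-05 N = 7.309e-05 / 4.4482216 = 1.6431286e-05 lbf ≈ 1.643e-05 lbf (4 s.f.).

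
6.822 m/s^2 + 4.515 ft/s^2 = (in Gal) 819.8. Check: 6.822 m/s^2 is already in m/s^2. 1 ft/s^2 = 0.3048 m/s^2, so 4.515 ft/s^2 = 4.515 * 0.3048 = 1.376172 m/s^2. Sum: 6.822 + 1.376172 = 8.198172 m/s^2. 1 Gal = 0.01 m/s^2, so 8.198172 m/s^2 = 8.198172 / 0.01 = 819.8172 Gal ≈ 819.8 Gal (4 s.f.).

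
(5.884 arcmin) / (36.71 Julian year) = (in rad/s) 1.477e-12. Check: 1 arcmin = 0.00029088821 rad, so 5.884 arcmin = 5.884 * 0.00029088821 = 0.0017115862 rad. 1 Julian year = 31557600 s, so 36.71 Julian year = 36.71 * 31557600 = 1.1584795e+09 s. Combine: 0.0017115862 rad / 1.1584795e+09 s = 1.477442e-12 rad/s. Result: 1.477442e-12 rad/s ≈ 1.477e-12 rad/s (4 s.f.).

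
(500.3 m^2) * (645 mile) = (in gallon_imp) 1.142e+11. Check: 500.3 m^2 is already in m^2. 1 mile = 1609.344 m, so 645 mile = 645 * 1609.344 = 1038026.9 m. Combine: 500.3 m^2 * 1038026.9 m = 5.1932485e+08 m^3. 1 gallon_imp = 0.00454609 m^3, so 5.1932485e+08 m^3 = 5.1932485e+08 / 0.00454609 = 1.142355e+11 gallon_imp ≈ 1.142e+11 gallon_imp (4 s.f.).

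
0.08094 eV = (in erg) 1.297e-13. Check: 1 eV = 1.6021766e-19 J, so 0.08094 eV = 0.08094 * 1.6021766e-19 = 1.2968018e-20 J. 1 erg = 1e-07 J, so 1.2968018e-20 J = 1.2968018e-20 / 1e-07 = 1.2968018e-13 erg ≈ 1.297e-13 erg (4 s.f.).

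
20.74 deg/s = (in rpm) 1 deg/s = 0.017453293 rad/s, so 20.74 deg/s = 20.74 * 0.017453293 = 0.36198129 rad/s. 1 rpm = 0.10471976 rad/s, so 0.36198129 rad/s = 0.36198129 / 0.10471976 = 3.4566667 rpm ≈ 3.457 rpm (4 s.f.). Final answer: 3.457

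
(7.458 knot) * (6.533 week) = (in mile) 9420. Check: 1 knot = 0.51444444 m/s, so 7.458 knot = 7.458 * 0.51444444 = 3.8367267 m/s. 1 week = 604800 s, so 6.533 week = 6.533 * 604800 = 3951158.4 s. Combine: 3.8367267 m/s * 3951158.4 s = 15159515 m. 1 mile = 1609.344 m, so 15159515 m = 15159515 / 1609.344 = 9419.6858 mile ≈ 9420 mile (4 s.f.).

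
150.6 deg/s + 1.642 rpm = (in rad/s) 2.8. Check: 1 deg/s = 0.017453293 rad/s, so 150.6 deg/s = 150.6 * 0.017453293 = 2.6284659 rad/s. 1 rpm = 0.10471976 rad/s, so 1.642 rpm = 1.642 * 0.10471976 = 0.17194984 rad/s. Sum: 2.6284659 + 0.17194984 = 2.8004157 rad/s. Result: 2.8004157 rad/s ≈ 2.8 rad/s (4 s.f.).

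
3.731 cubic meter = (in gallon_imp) 3.731 cubic meter = 3.731 m^3. 1 gallon_imp = 0.00454609 m^3, so 3.731 m^3 = 3.731 / 0.00454609 = 820.70527 gallon_imp ≈ 820.7 gallon_imp (4 s.f.). Final answer: 820.7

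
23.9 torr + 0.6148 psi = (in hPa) 74.25. Check: 1 torr = 133.32237 Pa, so 23.9 torr = 23.9 * 133.32237 = 3186.4046 Pa. 1 psi = 6894.7573 Pa, so 0.6148 psi = 0.6148 * 6894.7573 = 4238.8968 Pa. Sum: 3186.4046 + 4238.8968 = 7425.3014 Pa. 1 hPa = 100 Pa, so 7425.3014 Pa = 7425.3014 / 100 = 74.253014 hPa ≈ 74.25 hPa (4 s.f.).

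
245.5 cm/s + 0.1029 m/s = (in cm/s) 255.8. Check: 1 cm/s = 0.01 m/s, so 245.5 cm/s = 245.5 * 0.01 = 2.455 m/s. 0.1029 m/s is already in m/s. Sum: 2.455 + 0.1029 = 2.5579 m/s. 1 cm/s = 0.01 m/s, so 2.5579 m/s = 2.5579 / 0.01 = 255.79 cm/s ≈ 255.8 cm/s (4 s.f.).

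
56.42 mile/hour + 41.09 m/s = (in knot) 1 mile/hour = 0.44704 m/s, so 56.42 mile/hour = 56.42 * 0.44704 = 25.221997 m/s. 41.09 m/s is already in m/s. Sum: 25.221997 + 41.09 = 66.311997 m/s. 1 knot = 0.51444444 m/s, so 66.311997 m/s = 66.311997 / 0.51444444 = 128.90021 knot ≈ 128.9 knot (4 s.f.). Final answer: 128.9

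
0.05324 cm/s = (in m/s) 0.0005324. Check: 1 cm/s = 0.01 m/s, so 0.05324 cm/s = 0.05324 * 0.01 = 0.0005324 m/s. Result: 0.0005324 m/s.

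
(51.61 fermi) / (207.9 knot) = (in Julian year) 1.529e-23. Check: 1 fermi = 1e-15 m, so 51.61 fermi = 51.61 * 1e-15 = 5.161e-14 m. 1 knot = 0.51444444 m/s, so 207.9 knot = 207.9 * 0.51444444 = 106.953 m/s. Combine: 5.161e-14 m / 106.953 m/s = 4.8254841e-16 s. 1 Julian year = 31557600 s, so 4.8254841e-16 s = 4.8254841e-16 / 31557600 = 1.5291036e-23 Julian year ≈ 1.529e-23 Julian year (4 s.f.).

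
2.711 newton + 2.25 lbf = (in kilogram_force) 1.297. Check: 2.711 newton = 2.711 N. 1 lbf = 4.4482216 N, so 2.25 lbf = 2.25 * 4.4482216 = 10.008499 N. Sum: 2.711 + 10.008499 = 12.719499 N. 1 kilogram_force = 9.80665 N, so 12.719499 N = 12.719499 / 9.80665 = 1.2970279 kilogram_force ≈ 1.297 kilogram_force (4 s.f.).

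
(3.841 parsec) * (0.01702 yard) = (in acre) 1 parsec = 3.0856776e+16 m, so 3.841 parsec = 3.841 * 3.0856776e+16 = 1.1852088e+17 m. 1 yard = 0.9144 m, so 0.01702 yard = 0.01702 * 0.9144 = 0.015563088 m. Combine: 1.1852088e+17 m * 0.015563088 m = 1.8445508e+15 m^2. 1 acre = 4046.8564 m^2, so 1.8445508e+15 m^2 = 1.8445508e+15 / 4046.8564 = 4.5579843e+11 acre ≈ 4.558e+11 acre (4 s.f.). Final answer: 4.558e+11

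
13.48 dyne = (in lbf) 1 dyne = 1e-05 N, so 13.48 dyne = 13.48 * 1e-05 = 0.0001348 N. 1 lbf = 4.4482216 N, so 0.0001348 N = 0.0001348 / 4.4482216 = 3.0304246e-05 lbf ≈ 3.03e-05 lbf (4 s.f.). Final answer: 3.03e-05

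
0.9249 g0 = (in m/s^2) 1 g0 = 9.80665 m/s^2, so 0.9249 g0 = 0.9249 * 9.80665 = 9.0701706 m/s^2. Result: 9.0701706 m/s^2 ≈ 9.07 m/s^2 (4 s.f.). Final answer: 9.07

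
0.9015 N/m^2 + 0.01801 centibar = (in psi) 0.9015 N/m^2 = 0.9015 Pa. 1 centibar = 1000 Pa, so 0.01801 centibar = 0.01801 * 1000 = 18.01 Pa. Sum: 0.9015 + 18.01 = 18.9115 Pa. 1 psi = 6894.7573 Pa, so 18.9115 Pa = 18.9115 / 6894.7573 = 0.0027428812 psi ≈ 0.002743 psi (4 s.f.). Final answer: 0.002743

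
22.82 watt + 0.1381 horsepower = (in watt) 22.82 watt = 22.82 W. 1 horsepower = 745.69987 W, so 0.1381 horsepower = 0.1381 * 745.69987 = 102.98115 W. Sum: 22.82 + 102.98115 = 125.80115 W. 125.80115 W = 125.80115 watt ≈ 125.8 watt (4 s.f.). Final answer: 125.8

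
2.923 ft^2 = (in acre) 1 ft^2 = 0.09290304 m^2, so 2.923 ft^2 = 2.923 * 0.09290304 = 0.27155559 m^2. 1 acre = 4046.8564 m^2, so 0.27155559 m^2 = 0.27155559 / 4046.8564 = 6.7102847e-05 acre ≈ 6.71e-05 acre (4 s.f.). Final answer: 6.71e-05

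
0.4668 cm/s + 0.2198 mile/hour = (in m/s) 0.1029. Check: 1 cm/s = 0.01 m/s, so 0.4668 cm/s = 0.4668 * 0.01 = 0.004668 m/s. 1 mile/hour = 0.44704 m/s, so 0.2198 mile/hour = 0.2198 * 0.44704 = 0.098259392 m/s. Sum: 0.004668 + 0.098259392 = 0.10292739 m/s. Result: 0.10292739 m/s ≈ 0.1029 m/s (4 s.f.).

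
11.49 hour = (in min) 1 hour = 3600 s, so 11.49 hour = 11.49 * 3600 = 41364 s. 1 min = 60 s, so 41364 s = 41364 / 60 = 689.4 min. Final answer: 689.4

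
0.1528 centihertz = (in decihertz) 1 centihertz = 0.01 Hz, so 0.1528 centihertz = 0.1528 * 0.01 = 0.001528 Hz. 1 decihertz = 0.1 Hz, so 0.001528 Hz = 0.001528 / 0.1 = 0.01528 decihertz. Final answer: 0.01528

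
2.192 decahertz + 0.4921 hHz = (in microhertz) 1 decahertz = 10 Hz, so 2.192 decahertz = 2.192 * 10 = 21.92 Hz. 1 hHz = 100 Hz, so 0.4921 hHz = 0.4921 * 100 = 49.21 Hz. Sum: 21.92 + 49.21 = 71.13 Hz. 1 microhertz = 1e-06 Hz, so 71.13 Hz = 71.13 / 1e-06 = 71130000 microhertz ≈ 7.113e+07 microhertz (4 s.f.). Final answer: 7.113e+07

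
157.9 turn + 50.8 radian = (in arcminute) 1 turn = 6.2831853 rad, so 157.9 turn = 157.9 * 6.2831853 = 992.11496 rad. 50.8 radian = 50.8 rad. Sum: 992.11496 + 50.8 = 1042.915 rad. 1 arcminute = 0.00029088821 rad, so 1042.915 rad = 1042.915 / 0.00029088821 = 3585277.5 arcminute ≈ 3.585e+06 arcminute (4 s.f.). Final answer: 3.585e+06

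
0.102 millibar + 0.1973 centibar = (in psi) 1 millibar = 100 Pa, so 0.102 millibar = 0.102 * 100 = 10.2 Pa. 1 centibar = 1000 Pa, so 0.1973 centibar = 0.1973 * 1000 = 197.3 Pa. Sum: 10.2 + 197.3 = 207.5 Pa. 1 psi = 6894.7573 Pa, so 207.5 Pa = 207.5 / 6894.7573 = 0.030095331 psi ≈ 0.0301 psi (4 s.f.). Final answer: 0.0301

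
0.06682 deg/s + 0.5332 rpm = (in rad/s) 1 deg/s = 0.017453293 rad/s, so 0.06682 deg/s = 0.06682 * 0.017453293 = 0.001166229 rad/s. 1 rpm = 0.10471976 rad/s, so 0.5332 rpm = 0.5332 * 0.10471976 = 0.055836573 rad/s. Sum: 0.001166229 + 0.055836573 = 0.057002802 rad/s. Result: 0.057002802 rad/s ≈ 0.057 rad/s (4 s.f.). Final answer: 0.057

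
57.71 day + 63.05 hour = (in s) 1 day = 86400 s, so 57.71 day = 57.71 * 86400 = 4986144 s. 1 hour = 3600 s, so 63.05 hour = 63.05 * 3600 = 226980 s. Sum: 4986144 + 226980 = 5213124 s. Result: 5213124 s ≈ 5.213e+06 s (4 s.f.). Final answer: 5.213e+06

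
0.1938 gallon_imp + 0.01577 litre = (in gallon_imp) 1 gallon_imp = 0.00454609 m^3, so 0.1938 gallon_imp = 0.1938 * 0.00454609 = 0.00088103224 m^3. 1 litre = 0.001 m^3, so 0.01577 litre = 0.01577 * 0.001 = 1.577e-05 m^3. Sum: 0.00088103224 + 1.577e-05 = 0.00089680224 m^3. 1 gallon_imp = 0.00454609 m^3, so 0.00089680224 m^3 = 0.00089680224 / 0.00454609 = 0.19726892 gallon_imp ≈ 0.1973 gallon_imp (4 s.f.). Final answer: 0.1973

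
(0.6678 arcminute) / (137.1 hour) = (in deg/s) 1 arcminute = 0.00029088821 rad, so 0.6678 arcminute = 0.6678 * 0.00029088821 = 0.00019425515 rad. 1 hour = 3600 s, so 137.1 hour = 137.1 * 3600 = 493560 s. Combine: 0.00019425515 rad / 493560 s = 3.935796e-10 rad/s. 1 deg/s = 0.017453293 rad/s, so 3.935796e-10 rad/s = 3.935796e-10 / 0.017453293 = 2.255045e-08 deg/s ≈ 2.255e-08 deg/s (4 s.f.). Final answer: 2.255e-08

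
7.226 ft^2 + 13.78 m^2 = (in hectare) 0.001445. Check: 1 ft^2 = 0.09290304 m^2, so 7.226 ft^2 = 7.226 * 0.09290304 = 0.67131737 m^2. 13.78 m^2 is already in m^2. Sum: 0.67131737 + 13.78 = 14.451317 m^2. 1 hectare = 10000 m^2, so 14.451317 m^2 = 14.451317 / 10000 = 0.0014451317 hectare ≈ 0.001445 hectare (4 s.f.).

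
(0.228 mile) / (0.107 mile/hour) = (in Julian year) 1 mile = 1609.344 m, so 0.228 mile = 0.228 * 1609.344 = 366.93043 m. 1 mile/hour = 0.44704 m/s, so 0.107 mile/hour = 0.107 * 0.44704 = 0.04783328 m/s. Combine: 366.93043 m / 0.04783328 m/s = 7671.028 s. 1 Julian year = 31557600 s, so 7671.028 s = 7671.028 / 31557600 = 0.00024308021 Julian year ≈ 0.0002431 Julian year (4 s.f.). Final answer: 0.0002431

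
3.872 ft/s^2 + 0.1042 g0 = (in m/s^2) 2.202. Check: 1 ft/s^2 = 0.3048 m/s^2, so 3.872 ft/s^2 = 3.872 * 0.3048 = 1.1801856 m/s^2. 1 g0 = 9.80665 m/s^2, so 0.1042 g0 = 0.1042 * 9.80665 = 1.0218529 m/s^2. Sum: 1.1801856 + 1.0218529 = 2.2020385 m/s^2. Result: 2.2020385 m/s^2 ≈ 2.202 m/s^2 (4 s.f.).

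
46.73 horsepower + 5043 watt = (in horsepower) 53.49. Check: 1 horsepower = 745.69987 W, so 46.73 horsepower = 46.73 * 745.69987 = 34846.555 W. 5043 watt = 5043 W. Sum: 34846.555 + 5043 = 39889.555 W. 1 horsepower = 745.69987 W, so 39889.555 W = 39889.555 / 745.69987 = 53.492774 horsepower ≈ 53.49 horsepower (4 s.f.).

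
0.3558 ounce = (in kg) 1 ounce = 0.028349523 kg, so 0.3558 ounce = 0.3558 * 0.028349523 = 0.01008676 kg. Result: 0.01008676 kg ≈ 0.01009 kg (4 s.f.). Final answer: 0.01009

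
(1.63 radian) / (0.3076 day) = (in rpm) 1.63 radian = 1.63 rad. 1 day = 86400 s, so 0.3076 day = 0.3076 * 86400 = 26576.64 s. Combine: 1.63 rad / 26576.64 s = 6.1332057e-05 rad/s. 1 rpm = 0.10471976 rad/s, so 6.1332057e-05 rad/s = 6.1332057e-05 / 0.10471976 = 0.000585678 rpm ≈ 0.0005857 rpm (4 s.f.). Final answer: 0.0005857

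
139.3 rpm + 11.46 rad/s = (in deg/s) 1492. Check: 1 rpm = 0.10471976 rad/s, so 139.3 rpm = 139.3 * 0.10471976 = 14.587462 rad/s. 11.46 rad/s is already in rad/s. Sum: 14.587462 + 11.46 = 26.047462 rad/s. 1 deg/s = 0.017453293 rad/s, so 26.047462 rad/s = 26.047462 / 0.017453293 = 1492.4096 deg/s ≈ 1492 deg/s (4 s.f.).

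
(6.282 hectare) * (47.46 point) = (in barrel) 1 hectare = 10000 m^2, so 6.282 hectare = 6.282 * 10000 = 62820 m^2. 1 point = 0.00035277778 m, so 47.46 point = 47.46 * 0.00035277778 = 0.016742833 m. Combine: 62820 m^2 * 0.016742833 m = 1051.7848 m^3. 1 barrel = 0.15898729 m^3, so 1051.7848 m^3 = 1051.7848 / 0.15898729 = 6615.5273 barrel ≈ 6616 barrel (4 s.f.). Final answer: 6616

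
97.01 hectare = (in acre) 239.7. Check: 1 hectare = 10000 m^2, so 97.01 hectare = 97.01 * 10000 = 970100 m^2. 1 acre = 4046.8564 m^2, so 970100 m^2 = 970100 / 4046.8564 = 239.71693 acre ≈ 239.7 acre (4 s.f.).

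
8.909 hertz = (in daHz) 0.8909. Check: 8.909 hertz = 8.909 Hz. 1 daHz = 10 Hz, so 8.909 Hz = 8.909 / 10 = 0.8909 daHz.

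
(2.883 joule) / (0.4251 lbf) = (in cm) 2.883 joule = 2.883 J. 1 lbf = 4.4482216 N, so 0.4251 lbf = 0.4251 * 4.4482216 = 1.890939 N. Combine: 2.883 J / 1.890939 N = 1.5246393 m. 1 cm = 0.01 m, so 1.5246393 m = 1.5246393 / 0.01 = 152.46393 cm ≈ 152.5 cm (4 s.f.). Final answer: 152.5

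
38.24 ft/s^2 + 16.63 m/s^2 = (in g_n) 1 ft/s^2 = 0.3048 m/s^2, so 38.24 ft/s^2 = 38.24 * 0.3048 = 11.655552 m/s^2. 16.63 m/s^2 is already in m/s^2. Sum: 11.655552 + 16.63 = 28.285552 m/s^2. 1 g_n = 9.80665 m/s^2, so 28.285552 m/s^2 = 28.285552 / 9.80665 = 2.8843236 g_n ≈ 2.884 g_n (4 s.f.). Final answer: 2.884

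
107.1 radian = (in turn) 17.05. Check: 107.1 radian = 107.1 rad. 1 turn = 6.2831853 rad, so 107.1 rad = 107.1 / 6.2831853 = 17.045494 turn ≈ 17.05 turn (4 s.f.).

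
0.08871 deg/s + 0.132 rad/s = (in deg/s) 1 deg/s = 0.017453293 rad/s, so 0.08871 deg/s = 0.08871 * 0.017453293 = 0.0015482816 rad/s. 0.132 rad/s is already in rad/s. Sum: 0.0015482816 + 0.132 = 0.13354828 rad/s. 1 deg/s = 0.017453293 rad/s, so 0.13354828 rad/s = 0.13354828 / 0.017453293 = 7.6517529 deg/s ≈ 7.652 deg/s (4 s.f.). Final answer: 7.652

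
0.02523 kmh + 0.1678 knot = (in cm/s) 9.333. Check: 1 kmh = 0.27777778 m/s, so 0.02523 kmh = 0.02523 * 0.27777778 = 0.0070083333 m/s. 1 knot = 0.51444444 m/s, so 0.1678 knot = 0.1678 * 0.51444444 = 0.086323778 m/s. Sum: 0.0070083333 + 0.086323778 = 0.093332111 m/s. 1 cm/s = 0.01 m/s, so 0.093332111 m/s = 0.093332111 / 0.01 = 9.3332111 cm/s ≈ 9.333 cm/s (4 s.f.).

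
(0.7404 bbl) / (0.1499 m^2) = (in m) 1 bbl = 0.15898729 m^3, so 0.7404 bbl = 0.7404 * 0.15898729 = 0.11771419 m^3. 0.1499 m^2 is already in m^2. Combine: 0.11771419 m^3 / 0.1499 m^2 = 0.78528481 m. Result: 0.78528481 m ≈ 0.7853 m (4 s.f.). Final answer: 0.7853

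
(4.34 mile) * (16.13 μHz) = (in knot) 1 mile = 1609.344 m, so 4.34 mile = 4.34 * 1609.344 = 6984.553 m. 1 μHz = 1e-06 Hz, so 16.13 μHz = 16.13 * 1e-06 = 1.613e-05 Hz. Combine: 6984.553 m * 1.613e-05 Hz = 0.11266084 m/s. 1 knot = 0.51444444 m/s, so 0.11266084 m/s = 0.11266084 / 0.51444444 = 0.21899515 knot ≈ 0.219 knot (4 s.f.). Final answer: 0.219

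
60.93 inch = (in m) 1.548. Check: 1 inch = 0.0254 m, so 60.93 inch = 60.93 * 0.0254 = 1.547622 m. Result: 1.547622 m ≈ 1.548 m (4 s.f.).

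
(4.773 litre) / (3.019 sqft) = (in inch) 1 litre = 0.001 m^3, so 4.773 litre = 4.773 * 0.001 = 0.004773 m^3. 1 sqft = 0.09290304 m^2, so 3.019 sqft = 3.019 * 0.09290304 = 0.28047428 m^2. Combine: 0.004773 m^3 / 0.28047428 m^2 = 0.017017603 m. 1 inch = 0.0254 m, so 0.017017603 m = 0.017017603 / 0.0254 = 0.66998438 inch ≈ 0.67 inch (4 s.f.). Final answer: 0.67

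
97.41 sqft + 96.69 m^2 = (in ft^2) 1138. Check: 1 sqft = 0.09290304 m^2, so 97.41 sqft = 97.41 * 0.09290304 = 9.0496851 m^2. 96.69 m^2 is already in m^2. Sum: 9.0496851 + 96.69 = 105.73969 m^2. 1 ft^2 = 0.09290304 m^2, so 105.73969 m^2 = 105.73969 / 0.09290304 = 1138.1725 ft^2 ≈ 1138 ft^2 (4 s.f.).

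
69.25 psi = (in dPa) 1 psi = 6894.7573 Pa, so 69.25 psi = 69.25 * 6894.7573 = 477461.94 Pa. 1 dPa = 0.1 Pa, so 477461.94 Pa = 477461.94 / 0.1 = 4774619.4 dPa ≈ 4.775e+06 dPa (4 s.f.). Final answer: 4.775e+06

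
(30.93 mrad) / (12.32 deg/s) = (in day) 1.665e-06. Check: 1 mrad = 0.001 rad, so 30.93 mrad = 30.93 * 0.001 = 0.03093 rad. 1 deg/s = 0.017453293 rad/s, so 12.32 deg/s = 12.32 * 0.017453293 = 0.21502456 rad/s. Combine: 0.03093 rad / 0.21502456 rad/s = 0.14384403 s. 1 day = 86400 s, so 0.14384403 s = 0.14384403 / 86400 = 1.6648615e-06 day ≈ 1.665e-06 day (4 s.f.).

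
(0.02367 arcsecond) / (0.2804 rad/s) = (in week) 1 arcsecond = 4.8481368e-06 rad, so 0.02367 arcsecond = 0.02367 * 4.8481368e-06 = 1.147554e-07 rad. 0.2804 rad/s is already in rad/s. Combine: 1.147554e-07 rad / 0.2804 rad/s = 4.0925606e-07 s. 1 week = 604800 s, so 4.0925606e-07 s = 4.0925606e-07 / 604800 = 6.7667999e-13 week ≈ 6.767e-13 week (4 s.f.). Final answer: 6.767e-13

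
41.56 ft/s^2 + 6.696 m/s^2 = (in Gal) 1 ft/s^2 = 0.3048 m/s^2, so 41.56 ft/s^2 = 41.56 * 0.3048 = 12.667488 m/s^2. 6.696 m/s^2 is already in m/s^2. Sum: 12.667488 + 6.696 = 19.363488 m/s^2. 1 Gal = 0.01 m/s^2, so 19.363488 m/s^2 = 19.363488 / 0.01 = 1936.3488 Gal ≈ 1936 Gal (4 s.f.). Final answer: 1936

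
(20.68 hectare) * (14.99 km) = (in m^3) 1 hectare = 10000 m^2, so 20.68 hectare = 20.68 * 10000 = 206800 m^2. 1 km = 1000 m, so 14.99 km = 14.99 * 1000 = 14990 m. Combine: 206800 m^2 * 14990 m = 3.099932e+09 m^3. Result: 3.099932e+09 m^3 ≈ 3.1e+09 m^3 (4 s.f.). Final answer: 3.1e+09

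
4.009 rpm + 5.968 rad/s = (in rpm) 61. Check: 1 rpm = 0.10471976 rad/s, so 4.009 rpm = 4.009 * 0.10471976 = 0.4198215 rad/s. 5.968 rad/s is already in rad/s. Sum: 0.4198215 + 5.968 = 6.3878215 rad/s. 1 rpm = 0.10471976 rad/s, so 6.3878215 rad/s = 6.3878215 / 0.10471976 = 60.999202 rpm ≈ 61 rpm (4 s.f.).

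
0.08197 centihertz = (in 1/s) 0.0008197. Check: 1 centihertz = 0.01 Hz, so 0.08197 centihertz = 0.08197 * 0.01 = 0.0008197 Hz. 0.0008197 Hz = 0.0008197 1/s.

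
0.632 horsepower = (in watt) 471.3. Check: 1 horsepower = 745.69987 W, so 0.632 horsepower = 0.632 * 745.69987 = 471.28232 W. 471.28232 W = 471.28232 watt ≈ 471.3 watt (4 s.f.).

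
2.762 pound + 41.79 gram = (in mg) 1.295e+06. Check: 1 pound = 0.45359237 kg, so 2.762 pound = 2.762 * 0.45359237 = 1.2528221 kg. 1 gram = 0.001 kg, so 41.79 gram = 41.79 * 0.001 = 0.04179 kg. Sum: 1.2528221 + 0.04179 = 1.2946121 kg. 1 mg = 1e-06 kg, so 1.2946121 kg = 1.2946121 / 1e-06 = 1294612.1 mg ≈ 1.295e+06 mg (4 s.f.).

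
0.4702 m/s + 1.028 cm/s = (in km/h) 1.73. Check: 0.4702 m/s is already in m/s. 1 cm/s = 0.01 m/s, so 1.028 cm/s = 1.028 * 0.01 = 0.01028 m/s. Sum: 0.4702 + 0.01028 = 0.48048 m/s. 1 km/h = 0.27777778 m/s, so 0.48048 m/s = 0.48048 / 0.27777778 = 1.729728 km/h ≈ 1.73 km/h (4 s.f.).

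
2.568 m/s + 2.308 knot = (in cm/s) 2.568 m/s is already in m/s. 1 knot = 0.51444444 m/s, so 2.308 knot = 2.308 * 0.51444444 = 1.1873378 m/s. Sum: 2.568 + 1.1873378 = 3.7553378 m/s. 1 cm/s = 0.01 m/s, so 3.7553378 m/s = 3.7553378 / 0.01 = 375.53378 cm/s ≈ 375.5 cm/s (4 s.f.). Final answer: 375.5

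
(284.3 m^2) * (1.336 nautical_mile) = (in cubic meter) 284.3 m^2 is already in m^2. 1 nautical_mile = 1852 m, so 1.336 nautical_mile = 1.336 * 1852 = 2474.272 m. Combine: 284.3 m^2 * 2474.272 m = 703435.53 m^3. 703435.53 m^3 = 703435.53 cubic meter ≈ 7.034e+05 cubic meter (4 s.f.). Final answer: 7.034e+05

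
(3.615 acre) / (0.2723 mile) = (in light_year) 1 acre = 4046.8564 m^2, so 3.615 acre = 3.615 * 4046.8564 = 14629.386 m^2. 1 mile = 1609.344 m, so 0.2723 mile = 0.2723 * 1609.344 = 438.22437 m. Combine: 14629.386 m^2 / 438.22437 m = 33.383324 m. 1 light_year = 9.4607305e+15 m, so 33.383324 m = 33.383324 / 9.4607305e+15 = 3.5286201e-15 light_year ≈ 3.529e-15 light_year (4 s.f.). Final answer: 3.529e-15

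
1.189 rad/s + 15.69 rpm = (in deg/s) 1.189 rad/s is already in rad/s. 1 rpm = 0.10471976 rad/s, so 15.69 rpm = 15.69 * 0.10471976 = 1.643053 rad/s. Sum: 1.189 + 1.643053 = 2.832053 rad/s. 1 deg/s = 0.017453293 rad/s, so 2.832053 rad/s = 2.832053 / 0.017453293 = 162.26468 deg/s ≈ 162.3 deg/s (4 s.f.). Final answer: 162.3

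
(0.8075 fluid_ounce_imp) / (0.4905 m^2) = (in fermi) 4.678e+10. Check: 1 fluid_ounce_imp = 2.8413063e-05 m^3, so 0.8075 fluid_ounce_imp = 0.8075 * 2.8413063e-05 = 2.2943548e-05 m^3. 0.4905 m^2 is already in m^2. Combine: 2.2943548e-05 m^3 / 0.4905 m^2 = 4.6775837e-05 m. 1 fermi = 1e-15 m, so 4.6775837e-05 m = 4.6775837e-05 / 1e-15 = 4.6775837e+10 fermi ≈ 4.678e+10 fermi (4 s.f.).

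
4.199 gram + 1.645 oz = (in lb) 1 gram = 0.001 kg, so 4.199 gram = 4.199 * 0.001 = 0.004199 kg. 1 oz = 0.028349523 kg, so 1.645 oz = 1.645 * 0.028349523 = 0.046634966 kg. Sum: 0.004199 + 0.046634966 = 0.050833966 kg. 1 lb = 0.45359237 kg, so 0.050833966 kg = 0.050833966 / 0.45359237 = 0.11206971 lb ≈ 0.1121 lb (4 s.f.). Final answer: 0.1121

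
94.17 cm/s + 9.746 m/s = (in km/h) 38.48. Check: 1 cm/s = 0.01 m/s, so 94.17 cm/s = 94.17 * 0.01 = 0.9417 m/s. 9.746 m/s is already in m/s. Sum: 0.9417 + 9.746 = 10.6877 m/s. 1 km/h = 0.27777778 m/s, so 10.6877 m/s = 10.6877 / 0.27777778 = 38.47572 km/h ≈ 38.48 km/h (4 s.f.).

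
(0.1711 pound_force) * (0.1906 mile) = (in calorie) 1 pound_force = 4.4482216 N, so 0.1711 pound_force = 0.1711 * 4.4482216 = 0.76109072 N. 1 mile = 1609.344 m, so 0.1906 mile = 0.1906 * 1609.344 = 306.74097 m. Combine: 0.76109072 N * 306.74097 m = 233.4577 J. 1 calorie = 4.184 J, so 233.4577 J = 233.4577 / 4.184 = 55.79773 calorie ≈ 55.8 calorie (4 s.f.). Final answer: 55.8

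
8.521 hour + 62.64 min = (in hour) 9.565. Check: 1 hour = 3600 s, so 8.521 hour = 8.521 * 3600 = 30675.6 s. 1 min = 60 s, so 62.64 min = 62.64 * 60 = 3758.4 s. Sum: 30675.6 + 3758.4 = 34434 s. 1 hour = 3600 s, so 34434 s = 34434 / 3600 = 9.565 hour.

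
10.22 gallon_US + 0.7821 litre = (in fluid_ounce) 1 gallon_US = 0.0037854118 m^3, so 10.22 gallon_US = 10.22 * 0.0037854118 = 0.038686908 m^3. 1 litre = 0.001 m^3, so 0.7821 litre = 0.7821 * 0.001 = 0.0007821 m^3. Sum: 0.038686908 + 0.0007821 = 0.039469008 m^3. 1 fluid_ounce = 2.957353e-05 m^3, so 0.039469008 m^3 = 0.039469008 / 2.957353e-05 = 1334.6059 fluid_ounce ≈ 1335 fluid_ounce (4 s.f.). Final answer: 1335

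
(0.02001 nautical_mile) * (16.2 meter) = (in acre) 0.1483. Check: 1 nautical_mile = 1852 m, so 0.02001 nautical_mile = 0.02001 * 1852 = 37.05852 m. 16.2 meter = 16.2 m. Combine: 37.05852 m * 16.2 m = 600.34802 m^2. 1 acre = 4046.8564 m^2, so 600.34802 m^2 = 600.34802 / 4046.8564 = 0.14834923 acre ≈ 0.1483 acre (4 s.f.).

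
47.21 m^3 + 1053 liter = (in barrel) 303.6. Check: 47.21 m^3 is already in m^3. 1 liter = 0.001 m^3, so 1053 liter = 1053 * 0.001 = 1.053 m^3. Sum: 47.21 + 1.053 = 48.263 m^3. 1 barrel = 0.15898729 m^3, so 48.263 m^3 = 48.263 / 0.15898729 = 303.56514 barrel ≈ 303.6 barrel (4 s.f.).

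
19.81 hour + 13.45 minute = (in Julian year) 0.002285. Check: 1 hour = 3600 s, so 19.81 hour = 19.81 * 3600 = 71316 s. 1 minute = 60 s, so 13.45 minute = 13.45 * 60 = 807 s. Sum: 71316 + 807 = 72123 s. 1 Julian year = 31557600 s, so 72123 s = 72123 / 31557600 = 0.00228544 Julian year ≈ 0.002285 Julian year (4 s.f.).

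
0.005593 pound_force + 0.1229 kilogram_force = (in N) 1.23. Check: 1 pound_force = 4.4482216 N, so 0.005593 pound_force = 0.005593 * 4.4482216 = 0.024878903 N. 1 kilogram_force = 9.80665 N, so 0.1229 kilogram_force = 0.1229 * 9.80665 = 1.2052373 N. Sum: 0.024878903 + 1.2052373 = 1.2301162 N. Result: 1.2301162 N ≈ 1.23 N (4 s.f.).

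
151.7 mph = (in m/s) 1 mph = 0.44704 m/s, so 151.7 mph = 151.7 * 0.44704 = 67.815968 m/s. Result: 67.815968 m/s ≈ 67.82 m/s (4 s.f.). Final answer: 67.82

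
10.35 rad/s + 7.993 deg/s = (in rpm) 10.35 rad/s is already in rad/s. 1 deg/s = 0.017453293 rad/s, so 7.993 deg/s = 7.993 * 0.017453293 = 0.13950417 rad/s. Sum: 10.35 + 0.13950417 = 10.489504 rad/s. 1 rpm = 0.10471976 rad/s, so 10.489504 rad/s = 10.489504 / 0.10471976 = 100.16739 rpm ≈ 100.2 rpm (4 s.f.). Final answer: 100.2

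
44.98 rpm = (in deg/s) 269.9. Check: 1 rpm = 0.10471976 rad/s, so 44.98 rpm = 44.98 * 0.10471976 = 4.7102946 rad/s. 1 deg/s = 0.017453293 rad/s, so 4.7102946 rad/s = 4.7102946 / 0.017453293 = 269.88 deg/s ≈ 269.9 deg/s (4 s.f.).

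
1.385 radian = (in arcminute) 4761. Check: 1.385 radian = 1.385 rad. 1 arcminute = 0.00029088821 rad, so 1.385 rad = 1.385 / 0.00029088821 = 4761.2793 arcminute ≈ 4761 arcminute (4 s.f.).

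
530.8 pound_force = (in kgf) 1 pound_force = 4.4482216 N, so 530.8 pound_force = 530.8 * 4.4482216 = 2361.116 N. 1 kgf = 9.80665 N, so 2361.116 N = 2361.116 / 9.80665 = 240.76683 kgf ≈ 240.8 kgf (4 s.f.). Final answer: 240.8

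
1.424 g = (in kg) 0.001424. Check: 1 g = 0.001 kg, so 1.424 g = 1.424 * 0.001 = 0.001424 kg. Result: 0.001424 kg.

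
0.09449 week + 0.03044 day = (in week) 0.09884. Check: 1 week = 604800 s, so 0.09449 week = 0.09449 * 604800 = 57147.552 s. 1 day = 86400 s, so 0.03044 day = 0.03044 * 86400 = 2630.016 s. Sum: 57147.552 + 2630.016 = 59777.568 s. 1 week = 604800 s, so 59777.568 s = 59777.568 / 604800 = 0.098838571 week ≈ 0.09884 week (4 s.f.).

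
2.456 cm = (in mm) 24.56. Check: 1 cm = 0.01 m, so 2.456 cm = 2.456 * 0.01 = 0.02456 m. 1 mm = 0.001 m, so 0.02456 m = 0.02456 / 0.001 = 24.56 mm.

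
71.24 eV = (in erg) 1 eV = 1.6021766e-19 J, so 71.24 eV = 71.24 * 1.6021766e-19 = 1.1413906e-17 J. 1 erg = 1e-07 J, so 1.1413906e-17 J = 1.1413906e-17 / 1e-07 = 1.1413906e-10 erg ≈ 1.141e-10 erg (4 s.f.). Final answer: 1.141e-10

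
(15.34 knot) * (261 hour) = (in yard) 1 knot = 0.51444444 m/s, so 15.34 knot = 15.34 * 0.51444444 = 7.8915778 m/s. 1 hour = 3600 s, so 261 hour = 261 * 3600 = 939600 s. Combine: 7.8915778 m/s * 939600 s = 7414926.5 m. 1 yard = 0.9144 m, so 7414926.5 m = 7414926.5 / 0.9144 = 8109062.2 yard ≈ 8.109e+06 yard (4 s.f.). Final answer: 8.109e+06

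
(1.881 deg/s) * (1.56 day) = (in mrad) 1 deg/s = 0.017453293 rad/s, so 1.881 deg/s = 1.881 * 0.017453293 = 0.032829643 rad/s. 1 day = 86400 s, so 1.56 day = 1.56 * 86400 = 134784 s. Combine: 0.032829643 rad/s * 134784 s = 4424.9106 rad. 1 mrad = 0.001 rad, so 4424.9106 rad = 4424.9106 / 0.001 = 4424910.6 mrad ≈ 4.425e+06 mrad (4 s.f.). Final answer: 4.425e+06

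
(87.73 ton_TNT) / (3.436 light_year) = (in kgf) 1.151e-06. Check: 1 ton_TNT = 4.184e+09 J, so 87.73 ton_TNT = 87.73 * 4.184e+09 = 3.6706232e+11 J. 1 light_year = 9.4607305e+15 m, so 3.436 light_year = 3.436 * 9.4607305e+15 = 3.250707e+16 m. Combine: 3.6706232e+11 J / 3.250707e+16 m = 1.1291769e-05 N. 1 kgf = 9.80665 N, so 1.1291769e-05 N = 1.1291769e-05 / 9.80665 = 1.15144e-06 kgf ≈ 1.151e-06 kgf (4 s.f.).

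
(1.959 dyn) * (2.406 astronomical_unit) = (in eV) 4.401e+25. Check: 1 dyn = 1e-05 N, so 1.959 dyn = 1.959 * 1e-05 = 1.959e-05 N. 1 astronomical_unit = 1.4959787e+11 m, so 2.406 astronomical_unit = 2.406 * 1.4959787e+11 = 3.5993248e+11 m. Combine: 1.959e-05 N * 3.5993248e+11 m = 7051077.2 J. 1 eV = 1.6021766e-19 J, so 7051077.2 J = 7051077.2 / 1.6021766e-19 = 4.4009362e+25 eV ≈ 4.401e+25 eV (4 s.f.).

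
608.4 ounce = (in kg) 17.25. Check: 1 ounce = 0.028349523 kg, so 608.4 ounce = 608.4 * 0.028349523 = 17.24785 kg. Result: 17.24785 kg ≈ 17.25 kg (4 s.f.).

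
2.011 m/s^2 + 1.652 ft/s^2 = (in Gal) 251.5. Check: 2.011 m/s^2 is already in m/s^2. 1 ft/s^2 = 0.3048 m/s^2, so 1.652 ft/s^2 = 1.652 * 0.3048 = 0.5035296 m/s^2. Sum: 2.011 + 0.5035296 = 2.5145296 m/s^2. 1 Gal = 0.01 m/s^2, so 2.5145296 m/s^2 = 2.5145296 / 0.01 = 251.45296 Gal ≈ 251.5 Gal (4 s.f.).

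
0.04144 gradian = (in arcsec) 1 gradian = 0.015707963 rad, so 0.04144 gradian = 0.04144 * 0.015707963 = 0.000650938 rad. 1 arcsec = 4.8481368e-06 rad, so 0.000650938 rad = 0.000650938 / 4.8481368e-06 = 134.2656 arcsec ≈ 134.3 arcsec (4 s.f.). Final answer: 134.3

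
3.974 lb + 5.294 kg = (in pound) 1 lb = 0.45359237 kg, so 3.974 lb = 3.974 * 0.45359237 = 1.8025761 kg. 5.294 kg is already in kg. Sum: 1.8025761 + 5.294 = 7.0965761 kg. 1 pound = 0.45359237 kg, so 7.0965761 kg = 7.0965761 / 0.45359237 = 15.645272 pound ≈ 15.65 pound (4 s.f.). Final answer: 15.65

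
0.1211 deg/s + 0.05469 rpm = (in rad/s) 1 deg/s = 0.017453293 rad/s, so 0.1211 deg/s = 0.1211 * 0.017453293 = 0.0021135937 rad/s. 1 rpm = 0.10471976 rad/s, so 0.05469 rpm = 0.05469 * 0.10471976 = 0.0057271234 rad/s. Sum: 0.0021135937 + 0.0057271234 = 0.0078407171 rad/s. Result: 0.0078407171 rad/s ≈ 0.007841 rad/s (4 s.f.). Final answer: 0.007841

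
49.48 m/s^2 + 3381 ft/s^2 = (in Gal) 49.48 m/s^2 is already in m/s^2. 1 ft/s^2 = 0.3048 m/s^2, so 3381 ft/s^2 = 3381 * 0.3048 = 1030.5288 m/s^2. Sum: 49.48 + 1030.5288 = 1080.0088 m/s^2. 1 Gal = 0.01 m/s^2, so 1080.0088 m/s^2 = 1080.0088 / 0.01 = 108000.88 Gal ≈ 1.08e+05 Gal (4 s.f.). Final answer: 1.08e+05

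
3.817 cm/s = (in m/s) 1 cm/s = 0.01 m/s, so 3.817 cm/s = 3.817 * 0.01 = 0.03817 m/s. Result: 0.03817 m/s. Final answer: 0.03817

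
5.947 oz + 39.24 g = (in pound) 1 oz = 0.028349523 kg, so 5.947 oz = 5.947 * 0.028349523 = 0.16859461 kg. 1 g = 0.001 kg, so 39.24 g = 39.24 * 0.001 = 0.03924 kg. Sum: 0.16859461 + 0.03924 = 0.20783461 kg. 1 pound = 0.45359237 kg, so 0.20783461 kg = 0.20783461 / 0.45359237 = 0.45819689 pound ≈ 0.4582 pound (4 s.f.). Final answer: 0.4582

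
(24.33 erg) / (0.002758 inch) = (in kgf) 1 erg = 1e-07 J, so 24.33 erg = 24.33 * 1e-07 = 2.433e-06 J. 1 inch = 0.0254 m, so 0.002758 inch = 0.002758 * 0.0254 = 7.00532e-05 m. Combine: 2.433e-06 J / 7.00532e-05 m = 0.034730747 N. 1 kgf = 9.80665 N, so 0.034730747 N = 0.034730747 / 9.80665 = 0.0035415506 kgf ≈ 0.003542 kgf (4 s.f.). Final answer: 0.003542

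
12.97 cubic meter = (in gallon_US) 12.97 cubic meter = 12.97 m^3. 1 gallon_US = 0.0037854118 m^3, so 12.97 m^3 = 12.97 / 0.0037854118 = 3426.3115 gallon_US ≈ 3426 gallon_US (4 s.f.). Final answer: 3426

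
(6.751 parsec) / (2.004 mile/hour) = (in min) 3.875e+15. Check: 1 parsec = 3.0856776e+16 m, so 6.751 parsec = 6.751 * 3.0856776e+16 = 2.0831409e+17 m. 1 mile/hour = 0.44704 m/s, so 2.004 mile/hour = 2.004 * 0.44704 = 0.89586816 m/s. Combine: 2.0831409e+17 m / 0.89586816 m/s = 2.3252762e+17 s. 1 min = 60 s, so 2.3252762e+17 s = 2.3252762e+17 / 60 = 3.8754604e+15 min ≈ 3.875e+15 min (4 s.f.).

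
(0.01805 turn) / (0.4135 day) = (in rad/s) 1 turn = 6.2831853 rad, so 0.01805 turn = 0.01805 * 6.2831853 = 0.11341149 rad. 1 day = 86400 s, so 0.4135 day = 0.4135 * 86400 = 35726.4 s. Combine: 0.11341149 rad / 35726.4 s = 3.1744451e-06 rad/s. Result: 3.1744451e-06 rad/s ≈ 3.174e-06 rad/s (4 s.f.). Final answer: 3.174e-06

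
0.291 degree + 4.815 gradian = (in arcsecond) 1.665e+04. Check: 1 degree = 0.017453293 rad, so 0.291 degree = 0.291 * 0.017453293 = 0.0050789081 rad. 1 gradian = 0.015707963 rad, so 4.815 gradian = 4.815 * 0.015707963 = 0.075633843 rad. Sum: 0.0050789081 + 0.075633843 = 0.080712751 rad. 1 arcsecond = 4.8481368e-06 rad, so 0.080712751 rad = 0.080712751 / 4.8481368e-06 = 16648.2 arcsecond ≈ 1.665e+04 arcsecond (4 s.f.).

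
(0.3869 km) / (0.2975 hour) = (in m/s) 0.3613. Check: 1 km = 1000 m, so 0.3869 km = 0.3869 * 1000 = 386.9 m. 1 hour = 3600 s, so 0.2975 hour = 0.2975 * 3600 = 1071 s. Combine: 386.9 m / 1071 s = 0.36125117 m/s. Result: 0.36125117 m/s ≈ 0.3613 m/s (4 s.f.).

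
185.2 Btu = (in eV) 1 Btu = 1055.0559 J, so 185.2 Btu = 185.2 * 1055.0559 = 195396.34 J. 1 eV = 1.6021766e-19 J, so 195396.34 J = 195396.34 / 1.6021766e-19 = 1.2195681e+24 eV ≈ 1.22e+24 eV (4 s.f.). Final answer: 1.22e+24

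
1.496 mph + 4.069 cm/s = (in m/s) 0.7095. Check: 1 mph = 0.44704 m/s, so 1.496 mph = 1.496 * 0.44704 = 0.66877184 m/s. 1 cm/s = 0.01 m/s, so 4.069 cm/s = 4.069 * 0.01 = 0.04069 m/s. Sum: 0.66877184 + 0.04069 = 0.70946184 m/s. Result: 0.70946184 m/s ≈ 0.7095 m/s (4 s.f.).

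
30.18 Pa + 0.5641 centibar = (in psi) 30.18 Pa is already in Pa. 1 centibar = 1000 Pa, so 0.5641 centibar = 0.5641 * 1000 = 564.1 Pa. Sum: 30.18 + 564.1 = 594.28 Pa. 1 psi = 6894.7573 Pa, so 594.28 Pa = 594.28 / 6894.7573 = 0.086193027 psi ≈ 0.08619 psi (4 s.f.). Final answer: 0.08619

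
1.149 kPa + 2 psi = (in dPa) 1.494e+05. Check: 1 kPa = 1000 Pa, so 1.149 kPa = 1.149 * 1000 = 1149 Pa. 1 psi = 6894.7573 Pa, so 2 psi = 2 * 6894.7573 = 13789.515 Pa. Sum: 1149 + 13789.515 = 14938.515 Pa. 1 dPa = 0.1 Pa, so 14938.515 Pa = 14938.515 / 0.1 = 149385.15 dPa ≈ 1.494e+05 dPa (4 s.f.).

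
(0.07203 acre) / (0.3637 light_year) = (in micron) 8.472e-08. Check: 1 acre = 4046.8564 m^2, so 0.07203 acre = 0.07203 * 4046.8564 = 291.49507 m^2. 1 light_year = 9.4607305e+15 m, so 0.3637 light_year = 0.3637 * 9.4607305e+15 = 3.4408677e+15 m. Combine: 291.49507 m^2 / 3.4408677e+15 m = 8.4715571e-14 m. 1 micron = 1e-06 m, so 8.4715571e-14 m = 8.4715571e-14 / 1e-06 = 8.4715571e-08 micron ≈ 8.472e-08 micron (4 s.f.).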